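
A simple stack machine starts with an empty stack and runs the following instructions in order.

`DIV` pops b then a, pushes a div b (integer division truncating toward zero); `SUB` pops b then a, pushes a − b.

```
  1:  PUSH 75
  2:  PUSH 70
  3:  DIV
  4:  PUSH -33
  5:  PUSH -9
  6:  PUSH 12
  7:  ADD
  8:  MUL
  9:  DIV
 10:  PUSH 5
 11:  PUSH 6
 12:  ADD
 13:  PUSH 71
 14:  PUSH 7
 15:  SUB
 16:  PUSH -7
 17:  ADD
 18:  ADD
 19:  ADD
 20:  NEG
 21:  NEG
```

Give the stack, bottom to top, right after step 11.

PUSH 75   [75]
PUSH 70   [75, 70]
DIV       [1]
PUSH -33  [1, -33]
PUSH -9   [1, -33, -9]
PUSH 12   [1, -33, -9, 12]
ADD       [1, -33, 3]
MUL       [1, -99]
DIV       [0]
PUSH 5    [0, 5]
PUSH 6    [0, 5, 6]

[0, 5, 6]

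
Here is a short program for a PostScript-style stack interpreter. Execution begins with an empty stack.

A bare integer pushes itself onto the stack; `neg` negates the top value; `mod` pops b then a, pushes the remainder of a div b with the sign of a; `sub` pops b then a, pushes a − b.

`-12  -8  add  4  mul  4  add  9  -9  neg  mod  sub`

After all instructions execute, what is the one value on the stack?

-76

-12 → [-12]
-8  → [-12, -8]
add → [-20]
4   → [-20, 4]
mul → [-80]
4   → [-80, 4]
add → [-76]
9   → [-76, 9]
-9  → [-76, 9, -9]
neg → [-76, 9, 9]
mod → [-76, 0]
sub → [-76]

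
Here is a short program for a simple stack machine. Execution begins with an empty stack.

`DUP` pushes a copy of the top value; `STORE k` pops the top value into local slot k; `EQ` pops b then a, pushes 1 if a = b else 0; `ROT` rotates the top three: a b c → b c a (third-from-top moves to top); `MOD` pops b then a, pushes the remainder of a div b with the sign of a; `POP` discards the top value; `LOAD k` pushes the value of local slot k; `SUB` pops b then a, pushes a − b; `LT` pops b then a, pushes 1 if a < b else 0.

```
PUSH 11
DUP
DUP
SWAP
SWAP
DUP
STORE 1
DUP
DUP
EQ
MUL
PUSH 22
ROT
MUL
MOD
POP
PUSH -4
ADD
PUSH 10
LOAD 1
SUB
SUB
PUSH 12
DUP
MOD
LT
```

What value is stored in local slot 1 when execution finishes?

PUSH 11 -> [11]
DUP     -> [11, 11]
DUP     -> [11, 11, 11]
SWAP    -> [11, 11, 11]
SWAP    -> [11, 11, 11]
DUP     -> [11, 11, 11, 11]
STORE 1 -> [11, 11, 11]
DUP     -> [11, 11, 11, 11]
DUP     -> [11, 11, 11, 11, 11]
EQ      -> [11, 11, 11, 1]
MUL     -> [11, 11, 11]
PUSH 22 -> [11, 11, 11, 22]
ROT     -> [11, 11, 22, 11]
MUL     -> [11, 11, 242]
MOD     -> [11, 11]
POP     -> [11]
PUSH -4 -> [11, -4]
ADD     -> [7]
PUSH 10 -> [7, 10]
LOAD 1  -> [7, 10, 11]
SUB     -> [7, -1]
SUB     -> [8]
PUSH 12 -> [8, 12]
DUP     -> [8, 12, 12]
MOD     -> [8, 0]
LT      -> [0]

11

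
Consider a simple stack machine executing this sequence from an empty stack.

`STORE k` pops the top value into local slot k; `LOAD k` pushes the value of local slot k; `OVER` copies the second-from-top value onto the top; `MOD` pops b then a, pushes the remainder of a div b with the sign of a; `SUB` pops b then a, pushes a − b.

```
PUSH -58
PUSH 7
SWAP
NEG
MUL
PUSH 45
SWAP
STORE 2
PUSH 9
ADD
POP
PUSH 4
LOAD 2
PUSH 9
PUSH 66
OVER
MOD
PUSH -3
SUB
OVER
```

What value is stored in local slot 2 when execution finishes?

PUSH -58 -> [-58]
PUSH 7   -> [-58, 7]
SWAP     -> [7, -58]
NEG      -> [7, 58]
MUL      -> [406]
PUSH 45  -> [406, 45]
SWAP     -> [45, 406]
STORE 2  -> [45]
PUSH 9   -> [45, 9]
ADD      -> [54]
POP      -> []
PUSH 4   -> [4]
LOAD 2   -> [4, 406]
PUSH 9   -> [4, 406, 9]
PUSH 66  -> [4, 406, 9, 66]
OVER     -> [4, 406, 9, 66, 9]
MOD      -> [4, 406, 9, 3]
PUSH -3  -> [4, 406, 9, 3, -3]
SUB      -> [4, 406, 9, 6]
OVER     -> [4, 406, 9, 6, 9]

406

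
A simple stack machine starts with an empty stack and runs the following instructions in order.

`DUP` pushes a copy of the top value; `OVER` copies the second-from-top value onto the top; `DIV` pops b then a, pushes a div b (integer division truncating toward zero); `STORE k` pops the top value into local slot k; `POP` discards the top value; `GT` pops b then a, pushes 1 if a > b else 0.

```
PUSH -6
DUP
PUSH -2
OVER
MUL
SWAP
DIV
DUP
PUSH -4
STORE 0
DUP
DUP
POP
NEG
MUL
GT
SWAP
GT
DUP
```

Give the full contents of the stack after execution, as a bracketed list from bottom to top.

PUSH -6 → [-6]
DUP     → [-6, -6]
PUSH -2 → [-6, -6, -2]
OVER    → [-6, -6, -2, -6]
MUL     → [-6, -6, 12]
SWAP    → [-6, 12, -6]
DIV     → [-6, -2]
DUP     → [-6, -2, -2]
PUSH -4 → [-6, -2, -2, -4]
STORE 0 → [-6, -2, -2]
DUP     → [-6, -2, -2, -2]
DUP     → [-6, -2, -2, -2, -2]
POP     → [-6, -2, -2, -2]
NEG     → [-6, -2, -2, 2]
MUL     → [-6, -2, -4]
GT      → [-6, 1]
SWAP    → [1, -6]
GT      → [1]
DUP     → [1, 1]

[1, 1]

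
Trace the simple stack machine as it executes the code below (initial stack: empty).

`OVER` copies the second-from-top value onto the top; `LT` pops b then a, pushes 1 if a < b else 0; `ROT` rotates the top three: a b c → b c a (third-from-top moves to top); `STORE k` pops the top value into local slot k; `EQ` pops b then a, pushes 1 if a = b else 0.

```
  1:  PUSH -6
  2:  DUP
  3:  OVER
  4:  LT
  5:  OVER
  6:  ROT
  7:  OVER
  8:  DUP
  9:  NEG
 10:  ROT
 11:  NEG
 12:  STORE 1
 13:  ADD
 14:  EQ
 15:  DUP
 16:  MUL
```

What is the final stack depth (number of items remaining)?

PUSH -6  -6
DUP      -6 -6
OVER     -6 -6 -6
LT       -6 0
OVER     -6 0 -6
ROT      0 -6 -6
OVER     0 -6 -6 -6
DUP      0 -6 -6 -6 -6
NEG      0 -6 -6 -6 6
ROT      0 -6 -6 6 -6
NEG      0 -6 -6 6 6
STORE 1  0 -6 -6 6
ADD      0 -6 0
EQ       0 0
DUP      0 0 0
MUL      0 0

2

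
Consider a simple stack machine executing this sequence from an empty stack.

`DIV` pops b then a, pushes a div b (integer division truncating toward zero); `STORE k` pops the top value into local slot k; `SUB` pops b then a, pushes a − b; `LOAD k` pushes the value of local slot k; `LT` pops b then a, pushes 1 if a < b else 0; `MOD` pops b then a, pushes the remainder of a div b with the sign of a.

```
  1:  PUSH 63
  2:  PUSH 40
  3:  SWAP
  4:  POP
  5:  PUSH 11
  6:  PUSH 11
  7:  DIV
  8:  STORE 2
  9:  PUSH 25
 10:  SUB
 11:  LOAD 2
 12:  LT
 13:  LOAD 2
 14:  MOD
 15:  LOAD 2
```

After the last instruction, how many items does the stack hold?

2

PUSH 63 → 63
PUSH 40 → 63 40
SWAP    → 40 63
POP     → 40
PUSH 11 → 40 11
PUSH 11 → 40 11 11
DIV     → 40 1
STORE 2 → 40
PUSH 25 → 40 25
SUB     → 15
LOAD 2  → 15 1
LT      → 0
LOAD 2  → 0 1
MOD     → 0
LOAD 2  → 0 1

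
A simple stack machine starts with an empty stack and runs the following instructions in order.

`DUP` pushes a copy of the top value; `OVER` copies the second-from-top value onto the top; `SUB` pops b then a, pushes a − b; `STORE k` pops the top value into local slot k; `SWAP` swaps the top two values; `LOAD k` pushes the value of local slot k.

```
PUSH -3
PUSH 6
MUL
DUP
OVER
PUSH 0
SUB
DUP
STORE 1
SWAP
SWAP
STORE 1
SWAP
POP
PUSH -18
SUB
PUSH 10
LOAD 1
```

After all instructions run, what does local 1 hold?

PUSH -3  → [-3]
PUSH 6   → [-3, 6]
MUL      → [-18]
DUP      → [-18, -18]
OVER     → [-18, -18, -18]
PUSH 0   → [-18, -18, -18, 0]
SUB      → [-18, -18, -18]
DUP      → [-18, -18, -18, -18]
STORE 1  → [-18, -18, -18]
SWAP     → [-18, -18, -18]
SWAP     → [-18, -18, -18]
STORE 1  → [-18, -18]
SWAP     → [-18, -18]
POP      → [-18]
PUSH -18 → [-18, -18]
SUB      → [0]
PUSH 10  → [0, 10]
LOAD 1   → [0, 10, -18]

-18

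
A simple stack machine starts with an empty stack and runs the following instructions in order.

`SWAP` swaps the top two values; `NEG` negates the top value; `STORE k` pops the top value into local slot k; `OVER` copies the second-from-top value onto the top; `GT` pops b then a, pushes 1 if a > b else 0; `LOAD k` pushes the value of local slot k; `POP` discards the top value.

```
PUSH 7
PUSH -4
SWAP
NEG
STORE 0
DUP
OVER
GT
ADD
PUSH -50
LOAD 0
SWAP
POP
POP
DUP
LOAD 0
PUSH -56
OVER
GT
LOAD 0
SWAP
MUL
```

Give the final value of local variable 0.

PUSH 7   : 7
PUSH -4  : 7 -4
SWAP     : -4 7
NEG      : -4 -7
STORE 0  : -4
DUP      : -4 -4
OVER     : -4 -4 -4
GT       : -4 0
ADD      : -4
PUSH -50 : -4 -50
LOAD 0   : -4 -50 -7
SWAP     : -4 -7 -50
POP      : -4 -7
POP      : -4
DUP      : -4 -4
LOAD 0   : -4 -4 -7
PUSH -56 : -4 -4 -7 -56
OVER     : -4 -4 -7 -56 -7
GT       : -4 -4 -7 0
LOAD 0   : -4 -4 -7 0 -7
SWAP     : -4 -4 -7 -7 0
MUL      : -4 -4 -7 0

-7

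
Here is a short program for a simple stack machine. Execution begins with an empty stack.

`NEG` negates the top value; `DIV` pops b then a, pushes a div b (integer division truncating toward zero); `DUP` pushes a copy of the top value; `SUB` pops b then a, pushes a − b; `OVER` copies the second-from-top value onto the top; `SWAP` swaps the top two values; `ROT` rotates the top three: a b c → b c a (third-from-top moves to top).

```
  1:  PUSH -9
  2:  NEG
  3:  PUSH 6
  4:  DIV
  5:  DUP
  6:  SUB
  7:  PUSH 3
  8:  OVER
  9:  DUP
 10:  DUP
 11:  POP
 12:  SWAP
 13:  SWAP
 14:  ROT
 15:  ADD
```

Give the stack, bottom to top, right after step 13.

PUSH -9 : -9
NEG     : 9
PUSH 6  : 9 6
DIV     : 1
DUP     : 1 1
SUB     : 0
PUSH 3  : 0 3
OVER    : 0 3 0
DUP     : 0 3 0 0
DUP     : 0 3 0 0 0
POP     : 0 3 0 0
SWAP    : 0 3 0 0
SWAP    : 0 3 0 0

[0, 3, 0, 0]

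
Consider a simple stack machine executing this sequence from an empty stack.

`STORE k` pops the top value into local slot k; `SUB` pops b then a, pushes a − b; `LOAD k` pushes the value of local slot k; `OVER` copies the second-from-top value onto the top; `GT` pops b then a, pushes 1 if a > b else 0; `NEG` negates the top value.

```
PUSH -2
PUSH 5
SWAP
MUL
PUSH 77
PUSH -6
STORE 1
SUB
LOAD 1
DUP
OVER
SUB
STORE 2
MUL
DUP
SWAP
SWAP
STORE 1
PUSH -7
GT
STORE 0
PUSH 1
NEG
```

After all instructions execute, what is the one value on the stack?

PUSH -2  [-2]
PUSH 5   [-2, 5]
SWAP     [5, -2]
MUL      [-10]
PUSH 77  [-10, 77]
PUSH -6  [-10, 77, -6]
STORE 1  [-10, 77]
SUB      [-87]
LOAD 1   [-87, -6]
DUP      [-87, -6, -6]
OVER     [-87, -6, -6, -6]
SUB      [-87, -6, 0]
STORE 2  [-87, -6]
MUL      [522]
DUP      [522, 522]
SWAP     [522, 522]
SWAP     [522, 522]
STORE 1  [522]
PUSH -7  [522, -7]
GT       [1]
STORE 0  []
PUSH 1   [1]
NEG      [-1]

-1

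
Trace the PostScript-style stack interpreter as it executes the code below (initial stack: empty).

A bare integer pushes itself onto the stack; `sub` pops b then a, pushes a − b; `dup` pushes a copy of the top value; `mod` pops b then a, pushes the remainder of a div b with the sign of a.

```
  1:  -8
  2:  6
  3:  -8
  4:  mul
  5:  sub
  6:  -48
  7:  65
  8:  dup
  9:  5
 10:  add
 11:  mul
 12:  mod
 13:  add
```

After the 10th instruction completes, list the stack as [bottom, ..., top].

-8  -> -8
6   -> -8 6
-8  -> -8 6 -8
mul -> -8 -48
sub -> 40
-48 -> 40 -48
65  -> 40 -48 65
dup -> 40 -48 65 65
5   -> 40 -48 65 65 5
add -> 40 -48 65 70

[40, -48, 65, 70]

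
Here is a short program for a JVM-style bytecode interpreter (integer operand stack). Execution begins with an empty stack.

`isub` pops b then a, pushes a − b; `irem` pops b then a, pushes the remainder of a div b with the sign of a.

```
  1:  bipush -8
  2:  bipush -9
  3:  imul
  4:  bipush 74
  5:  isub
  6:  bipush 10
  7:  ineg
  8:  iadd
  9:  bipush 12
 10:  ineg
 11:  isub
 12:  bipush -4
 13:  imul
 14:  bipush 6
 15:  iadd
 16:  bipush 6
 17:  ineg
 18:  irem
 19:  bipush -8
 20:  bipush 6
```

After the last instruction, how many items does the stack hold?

3

bipush -8 : -8
bipush -9 : -8 -9
imul      : 72
bipush 74 : 72 74
isub      : -2
bipush 10 : -2 10
ineg      : -2 -10
iadd      : -12
bipush 12 : -12 12
ineg      : -12 -12
isub      : 0
bipush -4 : 0 -4
imul      : 0
bipush 6  : 0 6
iadd      : 6
bipush 6  : 6 6
ineg      : 6 -6
irem      : 0
bipush -8 : 0 -8
bipush 6  : 0 -8 6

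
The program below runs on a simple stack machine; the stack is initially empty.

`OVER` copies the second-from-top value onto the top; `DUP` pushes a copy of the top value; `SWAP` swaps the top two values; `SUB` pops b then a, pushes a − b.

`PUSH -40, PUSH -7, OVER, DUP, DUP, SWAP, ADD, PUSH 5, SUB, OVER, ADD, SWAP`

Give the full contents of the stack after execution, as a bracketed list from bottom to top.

[-40, -7, -125, -40]

PUSH -40 -> -40
PUSH -7  -> -40 -7
OVER     -> -40 -7 -40
DUP      -> -40 -7 -40 -40
DUP      -> -40 -7 -40 -40 -40
SWAP     -> -40 -7 -40 -40 -40
ADD      -> -40 -7 -40 -80
PUSH 5   -> -40 -7 -40 -80 5
SUB      -> -40 -7 -40 -85
OVER     -> -40 -7 -40 -85 -40
ADD      -> -40 -7 -40 -125
SWAP     -> -40 -7 -125 -40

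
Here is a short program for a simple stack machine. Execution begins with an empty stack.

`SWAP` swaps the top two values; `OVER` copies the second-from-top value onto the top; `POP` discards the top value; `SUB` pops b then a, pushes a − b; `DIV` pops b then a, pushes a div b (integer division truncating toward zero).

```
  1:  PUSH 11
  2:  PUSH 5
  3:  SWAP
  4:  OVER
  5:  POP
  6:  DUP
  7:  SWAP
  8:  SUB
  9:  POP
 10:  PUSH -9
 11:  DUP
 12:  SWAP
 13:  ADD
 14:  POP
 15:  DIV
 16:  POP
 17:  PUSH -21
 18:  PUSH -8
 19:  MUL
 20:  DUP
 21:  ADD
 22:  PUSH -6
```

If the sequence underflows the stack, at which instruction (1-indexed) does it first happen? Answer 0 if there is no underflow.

PUSH 11  11
PUSH 5   11 5
SWAP     5 11
OVER     5 11 5
POP      5 11
DUP      5 11 11
SWAP     5 11 11
SUB      5 0
POP      5
PUSH -9  5 -9
DUP      5 -9 -9
SWAP     5 -9 -9
ADD      5 -18
POP      5
DIV  — needs 2 operands, stack has 1 → underflow

15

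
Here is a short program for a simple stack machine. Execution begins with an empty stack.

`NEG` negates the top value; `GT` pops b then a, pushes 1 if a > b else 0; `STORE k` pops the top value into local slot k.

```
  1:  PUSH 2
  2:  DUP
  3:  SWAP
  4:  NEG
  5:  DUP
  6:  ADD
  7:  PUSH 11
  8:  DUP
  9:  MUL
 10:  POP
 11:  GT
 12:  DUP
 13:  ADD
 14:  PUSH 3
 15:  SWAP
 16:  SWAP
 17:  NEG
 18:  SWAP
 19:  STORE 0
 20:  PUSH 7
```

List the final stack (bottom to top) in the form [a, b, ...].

PUSH 2   [2]
DUP      [2, 2]
SWAP     [2, 2]
NEG      [2, -2]
DUP      [2, -2, -2]
ADD      [2, -4]
PUSH 11  [2, -4, 11]
DUP      [2, -4, 11, 11]
MUL      [2, -4, 121]
POP      [2, -4]
GT       [1]
DUP      [1, 1]
ADD      [2]
PUSH 3   [2, 3]
SWAP     [3, 2]
SWAP     [2, 3]
NEG      [2, -3]
SWAP     [-3, 2]
STORE 0  [-3]
PUSH 7   [-3, 7]

[-3, 7]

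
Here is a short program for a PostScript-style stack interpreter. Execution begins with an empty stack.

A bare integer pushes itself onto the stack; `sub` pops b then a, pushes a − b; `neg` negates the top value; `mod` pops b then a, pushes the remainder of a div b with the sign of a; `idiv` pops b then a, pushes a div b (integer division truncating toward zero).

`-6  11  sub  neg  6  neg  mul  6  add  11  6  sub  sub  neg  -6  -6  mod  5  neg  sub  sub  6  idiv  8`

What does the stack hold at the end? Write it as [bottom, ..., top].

[16, 8]

-6    -6
11    -6 11
sub   -17
neg   17
6     17 6
neg   17 -6
mul   -102
6     -102 6
add   -96
11    -96 11
6     -96 11 6
sub   -96 5
sub   -101
neg   101
-6    101 -6
-6    101 -6 -6
mod   101 0
5     101 0 5
neg   101 0 -5
sub   101 5
sub   96
6     96 6
idiv  16
8     16 8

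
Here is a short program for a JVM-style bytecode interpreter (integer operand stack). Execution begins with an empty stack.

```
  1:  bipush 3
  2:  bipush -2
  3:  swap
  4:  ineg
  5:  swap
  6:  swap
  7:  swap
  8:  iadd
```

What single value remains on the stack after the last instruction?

-5

bipush 3  → [3]
bipush -2 → [3, -2]
swap      → [-2, 3]
ineg      → [-2, -3]
swap      → [-3, -2]
swap      → [-2, -3]
swap      → [-3, -2]
iadd      → [-5]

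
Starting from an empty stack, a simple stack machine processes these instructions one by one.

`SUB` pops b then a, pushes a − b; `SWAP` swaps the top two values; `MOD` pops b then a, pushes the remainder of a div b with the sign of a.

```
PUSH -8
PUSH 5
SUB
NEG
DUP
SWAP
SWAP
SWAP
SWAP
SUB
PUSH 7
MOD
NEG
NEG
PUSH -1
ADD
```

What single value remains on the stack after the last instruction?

-1

PUSH -8 -> -8
PUSH 5  -> -8 5
SUB     -> -13
NEG     -> 13
DUP     -> 13 13
SWAP    -> 13 13
SWAP    -> 13 13
SWAP    -> 13 13
SWAP    -> 13 13
SUB     -> 0
PUSH 7  -> 0 7
MOD     -> 0
NEG     -> 0
NEG     -> 0
PUSH -1 -> 0 -1
ADD     -> -1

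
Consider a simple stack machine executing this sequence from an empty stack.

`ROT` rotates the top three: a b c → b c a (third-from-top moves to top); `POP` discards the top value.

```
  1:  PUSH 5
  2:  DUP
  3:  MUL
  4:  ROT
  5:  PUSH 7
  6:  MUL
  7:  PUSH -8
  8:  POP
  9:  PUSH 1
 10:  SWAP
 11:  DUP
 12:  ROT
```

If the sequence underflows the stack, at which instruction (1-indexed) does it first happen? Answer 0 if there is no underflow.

PUSH 5 : [5]
DUP    : [5, 5]
MUL    : [25]
ROT  — needs 3 operands, stack has 1 → underflow

4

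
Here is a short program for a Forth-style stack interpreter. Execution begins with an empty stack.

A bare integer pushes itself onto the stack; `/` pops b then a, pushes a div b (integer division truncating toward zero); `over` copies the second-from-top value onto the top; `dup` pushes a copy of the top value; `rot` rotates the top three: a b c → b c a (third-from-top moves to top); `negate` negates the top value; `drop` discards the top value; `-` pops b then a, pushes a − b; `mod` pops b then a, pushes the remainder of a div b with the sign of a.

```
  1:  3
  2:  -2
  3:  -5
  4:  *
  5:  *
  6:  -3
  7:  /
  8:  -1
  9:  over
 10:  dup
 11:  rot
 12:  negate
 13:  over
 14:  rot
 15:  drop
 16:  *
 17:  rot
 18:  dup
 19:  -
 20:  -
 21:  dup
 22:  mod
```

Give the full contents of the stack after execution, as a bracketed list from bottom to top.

[-10, 0]

3       [3]
-2      [3, -2]
-5      [3, -2, -5]
*       [3, 10]
*       [30]
-3      [30, -3]
/       [-10]
-1      [-10, -1]
over    [-10, -1, -10]
dup     [-10, -1, -10, -10]
rot     [-10, -10, -10, -1]
negate  [-10, -10, -10, 1]
over    [-10, -10, -10, 1, -10]
rot     [-10, -10, 1, -10, -10]
drop    [-10, -10, 1, -10]
*       [-10, -10, -10]
rot     [-10, -10, -10]
dup     [-10, -10, -10, -10]
-       [-10, -10, 0]
-       [-10, -10]
dup     [-10, -10, -10]
mod     [-10, 0]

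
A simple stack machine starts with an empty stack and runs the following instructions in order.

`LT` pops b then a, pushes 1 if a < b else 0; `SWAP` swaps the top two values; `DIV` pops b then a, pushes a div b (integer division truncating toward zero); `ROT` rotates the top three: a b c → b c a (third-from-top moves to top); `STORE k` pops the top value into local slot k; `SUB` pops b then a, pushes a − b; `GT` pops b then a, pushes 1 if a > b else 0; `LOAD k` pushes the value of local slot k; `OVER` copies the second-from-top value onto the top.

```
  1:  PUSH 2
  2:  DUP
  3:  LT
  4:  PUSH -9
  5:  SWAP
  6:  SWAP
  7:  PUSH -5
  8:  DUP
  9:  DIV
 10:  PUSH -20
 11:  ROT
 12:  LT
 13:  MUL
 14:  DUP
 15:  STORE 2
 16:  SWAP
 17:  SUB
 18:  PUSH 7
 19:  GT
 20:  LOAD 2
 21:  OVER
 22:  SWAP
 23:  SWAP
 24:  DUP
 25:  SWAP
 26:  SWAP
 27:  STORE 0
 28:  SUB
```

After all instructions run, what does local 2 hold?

PUSH 2   -> [2]
DUP      -> [2, 2]
LT       -> [0]
PUSH -9  -> [0, -9]
SWAP     -> [-9, 0]
SWAP     -> [0, -9]
PUSH -5  -> [0, -9, -5]
DUP      -> [0, -9, -5, -5]
DIV      -> [0, -9, 1]
PUSH -20 -> [0, -9, 1, -20]
ROT      -> [0, 1, -20, -9]
LT       -> [0, 1, 1]
MUL      -> [0, 1]
DUP      -> [0, 1, 1]
STORE 2  -> [0, 1]
SWAP     -> [1, 0]
SUB      -> [1]
PUSH 7   -> [1, 7]
GT       -> [0]
LOAD 2   -> [0, 1]
OVER     -> [0, 1, 0]
SWAP     -> [0, 0, 1]
SWAP     -> [0, 1, 0]
DUP      -> [0, 1, 0, 0]
SWAP     -> [0, 1, 0, 0]
SWAP     -> [0, 1, 0, 0]
STORE 0  -> [0, 1, 0]
SUB      -> [0, 1]

1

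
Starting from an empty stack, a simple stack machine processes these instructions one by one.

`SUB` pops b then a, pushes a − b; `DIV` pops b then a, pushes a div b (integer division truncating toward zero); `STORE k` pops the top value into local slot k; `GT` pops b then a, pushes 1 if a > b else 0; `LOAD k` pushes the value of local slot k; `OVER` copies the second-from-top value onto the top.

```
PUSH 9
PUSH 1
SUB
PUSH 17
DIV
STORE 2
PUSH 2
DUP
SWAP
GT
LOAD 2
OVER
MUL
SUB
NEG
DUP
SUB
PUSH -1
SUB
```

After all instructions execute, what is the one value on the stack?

PUSH 9  → [9]
PUSH 1  → [9, 1]
SUB     → [8]
PUSH 17 → [8, 17]
DIV     → [0]
STORE 2 → []
PUSH 2  → [2]
DUP     → [2, 2]
SWAP    → [2, 2]
GT      → [0]
LOAD 2  → [0, 0]
OVER    → [0, 0, 0]
MUL     → [0, 0]
SUB     → [0]
NEG     → [0]
DUP     → [0, 0]
SUB     → [0]
PUSH -1 → [0, -1]
SUB     → [1]

1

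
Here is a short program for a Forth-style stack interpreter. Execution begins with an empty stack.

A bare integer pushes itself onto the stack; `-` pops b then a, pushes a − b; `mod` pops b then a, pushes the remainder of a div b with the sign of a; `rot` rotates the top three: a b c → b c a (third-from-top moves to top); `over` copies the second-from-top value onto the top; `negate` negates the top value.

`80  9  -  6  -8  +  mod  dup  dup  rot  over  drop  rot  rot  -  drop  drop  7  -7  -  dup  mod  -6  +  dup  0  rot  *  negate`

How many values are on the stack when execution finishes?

80     : 80
9      : 80 9
-      : 71
6      : 71 6
-8     : 71 6 -8
+      : 71 -2
mod    : 1
dup    : 1 1
dup    : 1 1 1
rot    : 1 1 1
over   : 1 1 1 1
drop   : 1 1 1
rot    : 1 1 1
rot    : 1 1 1
-      : 1 0
drop   : 1
drop   : (empty)
7      : 7
-7     : 7 -7
-      : 14
dup    : 14 14
mod    : 0
-6     : 0 -6
+      : -6
dup    : -6 -6
0      : -6 -6 0
rot    : -6 0 -6
*      : -6 0
negate : -6 0

2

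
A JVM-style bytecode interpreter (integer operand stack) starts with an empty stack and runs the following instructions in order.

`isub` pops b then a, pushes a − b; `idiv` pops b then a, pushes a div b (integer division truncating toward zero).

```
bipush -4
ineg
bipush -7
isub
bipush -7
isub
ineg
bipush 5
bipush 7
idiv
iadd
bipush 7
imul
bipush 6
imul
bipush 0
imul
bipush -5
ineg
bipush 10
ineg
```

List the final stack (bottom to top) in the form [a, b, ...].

[0, 5, -10]

bipush -4 → [-4]
ineg      → [4]
bipush -7 → [4, -7]
isub      → [11]
bipush -7 → [11, -7]
isub      → [18]
ineg      → [-18]
bipush 5  → [-18, 5]
bipush 7  → [-18, 5, 7]
idiv      → [-18, 0]
iadd      → [-18]
bipush 7  → [-18, 7]
imul      → [-126]
bipush 6  → [-126, 6]
imul      → [-756]
bipush 0  → [-756, 0]
imul      → [0]
bipush -5 → [0, -5]
ineg      → [0, 5]
bipush 10 → [0, 5, 10]
ineg      → [0, 5, -10]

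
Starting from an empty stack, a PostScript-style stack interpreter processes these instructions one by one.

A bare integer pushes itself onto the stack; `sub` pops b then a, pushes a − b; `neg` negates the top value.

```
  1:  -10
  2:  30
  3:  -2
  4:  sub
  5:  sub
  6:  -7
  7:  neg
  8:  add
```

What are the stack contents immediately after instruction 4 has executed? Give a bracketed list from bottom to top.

[-10, 32]

-10 -> [-10]
30  -> [-10, 30]
-2  -> [-10, 30, -2]
sub -> [-10, 32]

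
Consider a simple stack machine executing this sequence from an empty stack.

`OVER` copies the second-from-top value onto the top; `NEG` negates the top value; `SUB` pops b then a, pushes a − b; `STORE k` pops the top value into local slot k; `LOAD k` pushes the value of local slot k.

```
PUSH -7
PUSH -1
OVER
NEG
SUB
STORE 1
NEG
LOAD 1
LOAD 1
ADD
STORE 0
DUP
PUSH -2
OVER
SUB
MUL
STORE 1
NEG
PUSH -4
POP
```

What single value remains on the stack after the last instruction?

-7

PUSH -7 → [-7]
PUSH -1 → [-7, -1]
OVER    → [-7, -1, -7]
NEG     → [-7, -1, 7]
SUB     → [-7, -8]
STORE 1 → [-7]
NEG     → [7]
LOAD 1  → [7, -8]
LOAD 1  → [7, -8, -8]
ADD     → [7, -16]
STORE 0 → [7]
DUP     → [7, 7]
PUSH -2 → [7, 7, -2]
OVER    → [7, 7, -2, 7]
SUB     → [7, 7, -9]
MUL     → [7, -63]
STORE 1 → [7]
NEG     → [-7]
PUSH -4 → [-7, -4]
POP     → [-7]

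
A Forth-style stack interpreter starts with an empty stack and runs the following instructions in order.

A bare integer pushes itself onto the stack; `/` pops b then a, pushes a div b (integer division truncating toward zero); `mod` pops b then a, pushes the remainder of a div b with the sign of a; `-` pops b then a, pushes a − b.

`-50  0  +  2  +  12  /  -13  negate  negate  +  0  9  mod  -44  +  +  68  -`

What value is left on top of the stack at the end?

-50    -> -50
0      -> -50 0
+      -> -50
2      -> -50 2
+      -> -48
12     -> -48 12
/      -> -4
-13    -> -4 -13
negate -> -4 13
negate -> -4 -13
+      -> -17
0      -> -17 0
9      -> -17 0 9
mod    -> -17 0
-44    -> -17 0 -44
+      -> -17 -44
+      -> -61
68     -> -61 68
-      -> -129

-129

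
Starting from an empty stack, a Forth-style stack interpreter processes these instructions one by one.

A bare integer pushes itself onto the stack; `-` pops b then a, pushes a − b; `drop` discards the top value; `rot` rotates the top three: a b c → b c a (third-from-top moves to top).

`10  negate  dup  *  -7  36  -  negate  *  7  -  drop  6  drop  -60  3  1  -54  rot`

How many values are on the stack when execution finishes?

4

10     → [10]
negate → [-10]
dup    → [-10, -10]
*      → [100]
-7     → [100, -7]
36     → [100, -7, 36]
-      → [100, -43]
negate → [100, 43]
*      → [4300]
7      → [4300, 7]
-      → [4293]
drop   → []
6      → [6]
drop   → []
-60    → [-60]
3      → [-60, 3]
1      → [-60, 3, 1]
-54    → [-60, 3, 1, -54]
rot    → [-60, 1, -54, 3]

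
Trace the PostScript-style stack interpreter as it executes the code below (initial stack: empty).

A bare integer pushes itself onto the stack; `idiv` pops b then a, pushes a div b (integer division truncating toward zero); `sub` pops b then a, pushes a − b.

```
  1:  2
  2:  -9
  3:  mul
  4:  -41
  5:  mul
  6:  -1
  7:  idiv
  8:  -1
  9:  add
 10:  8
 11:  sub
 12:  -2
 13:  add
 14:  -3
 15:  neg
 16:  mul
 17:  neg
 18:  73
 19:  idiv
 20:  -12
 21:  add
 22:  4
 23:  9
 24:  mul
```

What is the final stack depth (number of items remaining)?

2    -> 2
-9   -> 2 -9
mul  -> -18
-41  -> -18 -41
mul  -> 738
-1   -> 738 -1
idiv -> -738
-1   -> -738 -1
add  -> -739
8    -> -739 8
sub  -> -747
-2   -> -747 -2
add  -> -749
-3   -> -749 -3
neg  -> -749 3
mul  -> -2247
neg  -> 2247
73   -> 2247 73
idiv -> 30
-12  -> 30 -12
add  -> 18
4    -> 18 4
9    -> 18 4 9
mul  -> 18 36

2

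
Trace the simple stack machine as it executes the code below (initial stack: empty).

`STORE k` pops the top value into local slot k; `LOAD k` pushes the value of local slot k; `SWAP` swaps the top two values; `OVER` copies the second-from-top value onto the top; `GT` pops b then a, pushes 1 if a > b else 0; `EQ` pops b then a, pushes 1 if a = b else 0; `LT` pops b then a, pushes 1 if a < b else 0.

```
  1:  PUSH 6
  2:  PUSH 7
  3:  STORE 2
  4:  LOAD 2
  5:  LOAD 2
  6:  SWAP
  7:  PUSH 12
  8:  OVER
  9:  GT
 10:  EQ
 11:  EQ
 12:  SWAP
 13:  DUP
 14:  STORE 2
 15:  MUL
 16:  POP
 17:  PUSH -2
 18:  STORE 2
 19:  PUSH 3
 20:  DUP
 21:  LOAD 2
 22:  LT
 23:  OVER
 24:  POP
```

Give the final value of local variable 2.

-2

PUSH 6  → 6
PUSH 7  → 6 7
STORE 2 → 6
LOAD 2  → 6 7
LOAD 2  → 6 7 7
SWAP    → 6 7 7
PUSH 12 → 6 7 7 12
OVER    → 6 7 7 12 7
GT      → 6 7 7 1
EQ      → 6 7 0
EQ      → 6 0
SWAP    → 0 6
DUP     → 0 6 6
STORE 2 → 0 6
MUL     → 0
POP     → (empty)
PUSH -2 → -2
STORE 2 → (empty)
PUSH 3  → 3
DUP     → 3 3
LOAD 2  → 3 3 -2
LT      → 3 0
OVER    → 3 0 3
POP     → 3 0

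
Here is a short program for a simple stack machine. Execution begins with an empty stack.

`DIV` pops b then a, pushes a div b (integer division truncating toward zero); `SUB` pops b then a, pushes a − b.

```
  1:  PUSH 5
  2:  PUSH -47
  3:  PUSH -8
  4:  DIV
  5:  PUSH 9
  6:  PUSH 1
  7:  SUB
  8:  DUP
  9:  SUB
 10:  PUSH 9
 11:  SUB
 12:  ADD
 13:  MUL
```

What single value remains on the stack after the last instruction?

-20

PUSH 5    [5]
PUSH -47  [5, -47]
PUSH -8   [5, -47, -8]
DIV       [5, 5]
PUSH 9    [5, 5, 9]
PUSH 1    [5, 5, 9, 1]
SUB       [5, 5, 8]
DUP       [5, 5, 8, 8]
SUB       [5, 5, 0]
PUSH 9    [5, 5, 0, 9]
SUB       [5, 5, -9]
ADD       [5, -4]
MUL       [-20]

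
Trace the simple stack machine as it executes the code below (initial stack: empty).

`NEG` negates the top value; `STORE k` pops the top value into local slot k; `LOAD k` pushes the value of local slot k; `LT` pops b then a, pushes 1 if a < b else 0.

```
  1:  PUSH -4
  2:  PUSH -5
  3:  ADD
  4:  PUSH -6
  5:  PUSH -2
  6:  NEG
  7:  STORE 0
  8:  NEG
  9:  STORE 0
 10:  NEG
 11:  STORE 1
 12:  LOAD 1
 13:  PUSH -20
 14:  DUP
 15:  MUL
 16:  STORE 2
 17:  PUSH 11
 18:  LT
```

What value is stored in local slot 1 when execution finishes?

PUSH -4  : [-4]
PUSH -5  : [-4, -5]
ADD      : [-9]
PUSH -6  : [-9, -6]
PUSH -2  : [-9, -6, -2]
NEG      : [-9, -6, 2]
STORE 0  : [-9, -6]
NEG      : [-9, 6]
STORE 0  : [-9]
NEG      : [9]
STORE 1  : []
LOAD 1   : [9]
PUSH -20 : [9, -20]
DUP      : [9, -20, -20]
MUL      : [9, 400]
STORE 2  : [9]
PUSH 11  : [9, 11]
LT       : [1]

9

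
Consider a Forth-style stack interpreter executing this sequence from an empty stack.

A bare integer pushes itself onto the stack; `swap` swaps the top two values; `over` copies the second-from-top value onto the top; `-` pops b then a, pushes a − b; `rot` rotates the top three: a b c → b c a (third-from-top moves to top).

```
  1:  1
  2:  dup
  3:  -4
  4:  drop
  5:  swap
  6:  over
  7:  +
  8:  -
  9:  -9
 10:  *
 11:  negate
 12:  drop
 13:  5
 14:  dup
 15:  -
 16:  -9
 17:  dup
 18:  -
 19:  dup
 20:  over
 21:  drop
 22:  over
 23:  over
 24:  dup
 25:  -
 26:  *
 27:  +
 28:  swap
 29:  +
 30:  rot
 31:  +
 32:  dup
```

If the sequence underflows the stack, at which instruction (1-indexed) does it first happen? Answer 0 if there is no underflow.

30

1      → 1
dup    → 1 1
-4     → 1 1 -4
drop   → 1 1
swap   → 1 1
over   → 1 1 1
+      → 1 2
-      → -1
-9     → -1 -9
*      → 9
negate → -9
drop   → (empty)
5      → 5
dup    → 5 5
-      → 0
-9     → 0 -9
dup    → 0 -9 -9
-      → 0 0
dup    → 0 0 0
over   → 0 0 0 0
drop   → 0 0 0
over   → 0 0 0 0
over   → 0 0 0 0 0
dup    → 0 0 0 0 0 0
-      → 0 0 0 0 0
*      → 0 0 0 0
+      → 0 0 0
swap   → 0 0 0
+      → 0 0
rot  — needs 3 operands, stack has 2 → underflow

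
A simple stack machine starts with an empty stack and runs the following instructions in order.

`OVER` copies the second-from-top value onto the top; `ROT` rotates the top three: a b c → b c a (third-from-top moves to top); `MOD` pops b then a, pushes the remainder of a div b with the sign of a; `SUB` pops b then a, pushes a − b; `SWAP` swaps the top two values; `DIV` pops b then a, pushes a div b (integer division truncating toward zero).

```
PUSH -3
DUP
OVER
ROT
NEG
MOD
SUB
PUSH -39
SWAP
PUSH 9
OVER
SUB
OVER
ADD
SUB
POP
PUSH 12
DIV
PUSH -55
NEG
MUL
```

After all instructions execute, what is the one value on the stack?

PUSH -3  : [-3]
DUP      : [-3, -3]
OVER     : [-3, -3, -3]
ROT      : [-3, -3, -3]
NEG      : [-3, -3, 3]
MOD      : [-3, 0]
SUB      : [-3]
PUSH -39 : [-3, -39]
SWAP     : [-39, -3]
PUSH 9   : [-39, -3, 9]
OVER     : [-39, -3, 9, -3]
SUB      : [-39, -3, 12]
OVER     : [-39, -3, 12, -3]
ADD      : [-39, -3, 9]
SUB      : [-39, -12]
POP      : [-39]
PUSH 12  : [-39, 12]
DIV      : [-3]
PUSH -55 : [-3, -55]
NEG      : [-3, 55]
MUL      : [-165]

-165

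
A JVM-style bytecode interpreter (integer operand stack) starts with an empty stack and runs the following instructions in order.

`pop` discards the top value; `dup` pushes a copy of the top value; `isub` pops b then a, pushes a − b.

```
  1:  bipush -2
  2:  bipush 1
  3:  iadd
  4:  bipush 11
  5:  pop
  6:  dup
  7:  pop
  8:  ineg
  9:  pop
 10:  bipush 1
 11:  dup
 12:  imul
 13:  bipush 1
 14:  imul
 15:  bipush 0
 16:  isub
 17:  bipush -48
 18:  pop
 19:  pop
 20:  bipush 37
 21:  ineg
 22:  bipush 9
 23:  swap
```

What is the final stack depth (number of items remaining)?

2

bipush -2  → [-2]
bipush 1   → [-2, 1]
iadd       → [-1]
bipush 11  → [-1, 11]
pop        → [-1]
dup        → [-1, -1]
pop        → [-1]
ineg       → [1]
pop        → []
bipush 1   → [1]
dup        → [1, 1]
imul       → [1]
bipush 1   → [1, 1]
imul       → [1]
bipush 0   → [1, 0]
isub       → [1]
bipush -48 → [1, -48]
pop        → [1]
pop        → []
bipush 37  → [37]
ineg       → [-37]
bipush 9   → [-37, 9]
swap       → [9, -37]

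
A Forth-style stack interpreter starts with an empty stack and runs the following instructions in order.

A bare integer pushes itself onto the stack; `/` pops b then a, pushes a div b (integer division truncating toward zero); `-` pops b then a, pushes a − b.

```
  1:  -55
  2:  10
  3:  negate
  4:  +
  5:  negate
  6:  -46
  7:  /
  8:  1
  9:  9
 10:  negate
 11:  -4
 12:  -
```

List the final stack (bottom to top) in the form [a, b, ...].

[-1, 1, -5]

-55    : -55
10     : -55 10
negate : -55 -10
+      : -65
negate : 65
-46    : 65 -46
/      : -1
1      : -1 1
9      : -1 1 9
negate : -1 1 -9
-4     : -1 1 -9 -4
-      : -1 1 -5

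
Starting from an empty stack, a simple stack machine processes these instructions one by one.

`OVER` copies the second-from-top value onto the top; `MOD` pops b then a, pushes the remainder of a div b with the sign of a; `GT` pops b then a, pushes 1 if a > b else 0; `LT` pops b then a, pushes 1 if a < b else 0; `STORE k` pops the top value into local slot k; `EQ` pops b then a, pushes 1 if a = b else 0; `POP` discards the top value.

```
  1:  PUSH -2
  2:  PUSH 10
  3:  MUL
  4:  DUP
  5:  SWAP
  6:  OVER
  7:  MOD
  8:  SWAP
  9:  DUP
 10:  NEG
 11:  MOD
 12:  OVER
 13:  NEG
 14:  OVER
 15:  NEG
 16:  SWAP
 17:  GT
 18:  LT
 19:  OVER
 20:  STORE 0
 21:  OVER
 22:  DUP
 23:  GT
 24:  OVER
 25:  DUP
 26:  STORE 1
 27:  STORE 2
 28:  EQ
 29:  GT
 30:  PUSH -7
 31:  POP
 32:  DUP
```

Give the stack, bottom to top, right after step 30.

PUSH -2 -> [-2]
PUSH 10 -> [-2, 10]
MUL     -> [-20]
DUP     -> [-20, -20]
SWAP    -> [-20, -20]
OVER    -> [-20, -20, -20]
MOD     -> [-20, 0]
SWAP    -> [0, -20]
DUP     -> [0, -20, -20]
NEG     -> [0, -20, 20]
MOD     -> [0, 0]
OVER    -> [0, 0, 0]
NEG     -> [0, 0, 0]
OVER    -> [0, 0, 0, 0]
NEG     -> [0, 0, 0, 0]
SWAP    -> [0, 0, 0, 0]
GT      -> [0, 0, 0]
LT      -> [0, 0]
OVER    -> [0, 0, 0]
STORE 0 -> [0, 0]
OVER    -> [0, 0, 0]
DUP     -> [0, 0, 0, 0]
GT      -> [0, 0, 0]
OVER    -> [0, 0, 0, 0]
DUP     -> [0, 0, 0, 0, 0]
STORE 1 -> [0, 0, 0, 0]
STORE 2 -> [0, 0, 0]
EQ      -> [0, 1]
GT      -> [0]
PUSH -7 -> [0, -7]

[0, -7]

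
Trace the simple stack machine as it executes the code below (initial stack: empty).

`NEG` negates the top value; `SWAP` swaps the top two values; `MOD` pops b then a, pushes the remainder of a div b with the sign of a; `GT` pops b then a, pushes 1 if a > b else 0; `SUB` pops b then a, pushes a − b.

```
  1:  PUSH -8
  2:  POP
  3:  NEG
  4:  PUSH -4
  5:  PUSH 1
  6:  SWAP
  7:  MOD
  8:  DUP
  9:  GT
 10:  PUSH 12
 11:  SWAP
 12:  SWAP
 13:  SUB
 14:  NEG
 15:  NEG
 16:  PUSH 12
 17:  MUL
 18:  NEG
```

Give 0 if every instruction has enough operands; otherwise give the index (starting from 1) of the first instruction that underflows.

3

PUSH -8 → [-8]
POP     → []
NEG  — needs 1 operand, stack has 0 → underflow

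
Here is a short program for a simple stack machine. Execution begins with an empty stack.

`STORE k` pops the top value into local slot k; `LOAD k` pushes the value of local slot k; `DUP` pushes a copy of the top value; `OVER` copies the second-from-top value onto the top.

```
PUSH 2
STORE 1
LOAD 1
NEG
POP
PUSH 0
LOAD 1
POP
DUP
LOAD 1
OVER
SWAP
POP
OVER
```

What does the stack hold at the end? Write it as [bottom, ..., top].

PUSH 2  → 2
STORE 1 → (empty)
LOAD 1  → 2
NEG     → -2
POP     → (empty)
PUSH 0  → 0
LOAD 1  → 0 2
POP     → 0
DUP     → 0 0
LOAD 1  → 0 0 2
OVER    → 0 0 2 0
SWAP    → 0 0 0 2
POP     → 0 0 0
OVER    → 0 0 0 0

[0, 0, 0, 0]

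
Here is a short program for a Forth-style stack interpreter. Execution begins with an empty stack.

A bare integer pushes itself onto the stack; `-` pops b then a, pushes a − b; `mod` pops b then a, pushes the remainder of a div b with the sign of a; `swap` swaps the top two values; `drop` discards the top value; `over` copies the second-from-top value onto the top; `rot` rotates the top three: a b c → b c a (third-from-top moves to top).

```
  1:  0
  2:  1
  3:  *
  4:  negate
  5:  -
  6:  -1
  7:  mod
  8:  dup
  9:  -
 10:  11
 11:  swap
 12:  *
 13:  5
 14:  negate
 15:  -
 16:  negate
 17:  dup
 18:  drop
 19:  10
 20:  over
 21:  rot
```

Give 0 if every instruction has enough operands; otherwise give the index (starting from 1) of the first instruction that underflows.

5

0      -> 0
1      -> 0 1
*      -> 0
negate -> 0
-  — needs 2 operands, stack has 1 → underflow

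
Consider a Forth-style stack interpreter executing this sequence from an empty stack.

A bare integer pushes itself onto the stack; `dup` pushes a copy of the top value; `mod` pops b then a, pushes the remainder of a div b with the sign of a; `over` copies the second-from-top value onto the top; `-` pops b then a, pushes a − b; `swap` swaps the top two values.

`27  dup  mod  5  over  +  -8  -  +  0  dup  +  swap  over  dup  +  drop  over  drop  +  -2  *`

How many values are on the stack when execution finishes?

27   -> 27
dup  -> 27 27
mod  -> 0
5    -> 0 5
over -> 0 5 0
+    -> 0 5
-8   -> 0 5 -8
-    -> 0 13
+    -> 13
0    -> 13 0
dup  -> 13 0 0
+    -> 13 0
swap -> 0 13
over -> 0 13 0
dup  -> 0 13 0 0
+    -> 0 13 0
drop -> 0 13
over -> 0 13 0
drop -> 0 13
+    -> 13
-2   -> 13 -2
*    -> -26

1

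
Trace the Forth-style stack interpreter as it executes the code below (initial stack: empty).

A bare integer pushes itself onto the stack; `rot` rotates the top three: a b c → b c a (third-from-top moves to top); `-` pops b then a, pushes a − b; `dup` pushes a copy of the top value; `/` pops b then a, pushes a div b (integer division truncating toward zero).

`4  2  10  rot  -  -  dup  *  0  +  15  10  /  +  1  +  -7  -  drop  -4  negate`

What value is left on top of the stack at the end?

4       [4]
2       [4, 2]
10      [4, 2, 10]
rot     [2, 10, 4]
-       [2, 6]
-       [-4]
dup     [-4, -4]
*       [16]
0       [16, 0]
+       [16]
15      [16, 15]
10      [16, 15, 10]
/       [16, 1]
+       [17]
1       [17, 1]
+       [18]
-7      [18, -7]
-       [25]
drop    []
-4      [-4]
negate  [4]

4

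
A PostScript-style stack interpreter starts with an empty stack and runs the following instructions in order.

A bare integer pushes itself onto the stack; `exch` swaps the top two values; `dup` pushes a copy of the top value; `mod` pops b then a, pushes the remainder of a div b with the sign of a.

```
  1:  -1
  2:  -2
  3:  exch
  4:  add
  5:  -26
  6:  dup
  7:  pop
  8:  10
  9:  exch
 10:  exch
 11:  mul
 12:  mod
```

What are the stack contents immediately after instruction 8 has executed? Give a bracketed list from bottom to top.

[-3, -26, 10]

-1    -1
-2    -1 -2
exch  -2 -1
add   -3
-26   -3 -26
dup   -3 -26 -26
pop   -3 -26
10    -3 -26 10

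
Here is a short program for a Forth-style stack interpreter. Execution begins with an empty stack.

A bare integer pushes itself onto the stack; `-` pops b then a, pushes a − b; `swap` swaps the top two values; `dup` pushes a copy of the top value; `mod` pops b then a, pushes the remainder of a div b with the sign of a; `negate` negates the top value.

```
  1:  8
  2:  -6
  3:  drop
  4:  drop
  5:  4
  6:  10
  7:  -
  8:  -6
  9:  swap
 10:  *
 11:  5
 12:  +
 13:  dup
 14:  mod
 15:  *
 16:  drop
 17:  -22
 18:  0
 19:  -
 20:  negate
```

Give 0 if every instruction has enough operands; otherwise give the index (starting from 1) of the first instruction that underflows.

15

8    -> [8]
-6   -> [8, -6]
drop -> [8]
drop -> []
4    -> [4]
10   -> [4, 10]
-    -> [-6]
-6   -> [-6, -6]
swap -> [-6, -6]
*    -> [36]
5    -> [36, 5]
+    -> [41]
dup  -> [41, 41]
mod  -> [0]
*  — needs 2 operands, stack has 1 → underflow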